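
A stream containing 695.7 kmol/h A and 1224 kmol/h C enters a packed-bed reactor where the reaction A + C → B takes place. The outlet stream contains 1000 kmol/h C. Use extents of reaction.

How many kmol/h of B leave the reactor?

224 kmol/h

For C: n = n₀ − 1ξ → 1000 = 1224 − 1ξ, giving ξ = 224 kmol/h.
Outlet amounts (n = n₀ + ν ξ):
  A: 695.7 − 1(224) = 471.7
  C: 1224 − 1(224) = 1000
  B: 0 + 1(224) = 224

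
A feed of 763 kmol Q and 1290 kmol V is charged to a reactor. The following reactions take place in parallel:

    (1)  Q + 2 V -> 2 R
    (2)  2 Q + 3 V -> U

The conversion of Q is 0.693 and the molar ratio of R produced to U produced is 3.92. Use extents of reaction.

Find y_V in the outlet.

Conversion of Q: Q consumed = 0.693 × 763 = 528.8 kmol = 1ξ₁ + 2ξ₂.
Selectivity: 2ξ₁ / (1ξ₂) = 3.92 → ξ₁ = 1.96 ξ₂.
Substitute: (1·1.96 + 2) ξ₂ = 528.8 → ξ₂ = 133.5 kmol, ξ₁ = 261.7 kmol.
Outlet amounts (n = n₀ + Σ ν·ξ):
  Q: 763 − 1(261.7) − 2(133.5) = 234.2
  V: 1290 − 2(261.7) − 3(133.5) = 366
  R: 0 + 2(261.7) = 523.4
  U: 0 + 1(133.5) = 133.5
Total out = 1257 kmol; y_V = 366 / 1257 = 0.2911.

0.291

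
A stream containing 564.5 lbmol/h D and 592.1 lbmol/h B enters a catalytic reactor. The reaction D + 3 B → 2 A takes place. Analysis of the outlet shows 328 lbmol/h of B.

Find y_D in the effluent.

0.486

For B: n = n₀ − 3ξ → 328 = 592.1 − 3ξ, giving ξ = 88.03 lbmol/h.
Outlet amounts (n = n₀ + ν ξ):
  D: 564.5 − 1(88.03) = 476.5
  B: 592.1 − 3(88.03) = 328
  A: 0 + 2(88.03) = 176.1
Total out = 980.5 lbmol/h; y_D = 476.5 / 980.5 = 0.4859.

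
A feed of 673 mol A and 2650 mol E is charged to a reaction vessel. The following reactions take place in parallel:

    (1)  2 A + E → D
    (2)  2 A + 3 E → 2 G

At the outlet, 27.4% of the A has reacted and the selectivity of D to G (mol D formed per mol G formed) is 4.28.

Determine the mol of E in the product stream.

2540 mol

Conversion of A: A consumed = 0.274 × 673 = 184.4 mol = 2ξ₁ + 2ξ₂.
Selectivity: 1ξ₁ / (2ξ₂) = 4.28 → ξ₁ = 8.56 ξ₂.
Substitute: (2·8.56 + 2) ξ₂ = 184.4 → ξ₂ = 9.644 mol, ξ₁ = 82.56 mol.
Outlet amounts (n = n₀ + Σ ν·ξ):
  A: 673 − 2(82.56) − 2(9.644) = 488.6
  E: 2650 − 1(82.56) − 3(9.644) = 2539
  D: 0 + 1(82.56) = 82.56
  G: 0 + 2(9.644) = 19.29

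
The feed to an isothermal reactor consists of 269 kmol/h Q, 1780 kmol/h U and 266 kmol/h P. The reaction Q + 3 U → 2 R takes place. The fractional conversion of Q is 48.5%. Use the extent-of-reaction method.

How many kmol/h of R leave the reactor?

Q reacted = 0.485 × 269 = 130.5 kmol/h; ν_Q = −1, so ξ = 130.5/1 = 130.5 kmol/h.
Outlet amounts (n = n₀ + ν ξ):
  Q: 269 − 1(130.5) = 138.5
  U: 1780 − 3(130.5) = 1389
  R: 0 + 2(130.5) = 260.9
  P: 266 (inert)

261 kmol/h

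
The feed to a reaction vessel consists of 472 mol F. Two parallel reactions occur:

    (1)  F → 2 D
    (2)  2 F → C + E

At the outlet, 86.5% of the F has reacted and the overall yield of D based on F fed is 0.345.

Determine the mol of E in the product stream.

163 mol

Yield of D: 2ξ₁ / 472 = 0.345 → ξ₁ = 81.42 mol.
Conversion of F: 1ξ₁ + 2ξ₂ = 0.865 × 472 = 408.3 → ξ₂ = 163.4 mol.
Outlet amounts (n = n₀ + Σ ν·ξ):
  F: 472 − 1(81.42) − 2(163.4) = 63.72
  D: 0 + 2(81.42) = 162.8
  C: 0 + 1(163.4) = 163.4
  E: 0 + 1(163.4) = 163.4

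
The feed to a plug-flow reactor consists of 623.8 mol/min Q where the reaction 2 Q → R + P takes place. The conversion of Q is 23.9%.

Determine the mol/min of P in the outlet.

74.5 mol/min

Q reacted = 0.239 × 623.8 = 149.1 mol/min; ν_Q = −2, so ξ = 149.1/2 = 74.54 mol/min.
Outlet amounts (n = n₀ + ν ξ):
  Q: 623.8 − 2(74.54) = 474.7
  R: 0 + 1(74.54) = 74.54
  P: 0 + 1(74.54) = 74.54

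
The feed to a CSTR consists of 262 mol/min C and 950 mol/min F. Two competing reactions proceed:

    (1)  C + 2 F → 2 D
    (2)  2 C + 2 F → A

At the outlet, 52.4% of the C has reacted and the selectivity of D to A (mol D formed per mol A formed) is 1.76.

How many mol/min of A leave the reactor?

Conversion of C: C consumed = 0.524 × 262 = 137.3 mol/min = 1ξ₁ + 2ξ₂.
Selectivity: 2ξ₁ / (1ξ₂) = 1.76 → ξ₁ = 0.88 ξ₂.
Substitute: (1·0.88 + 2) ξ₂ = 137.3 → ξ₂ = 47.67 mol/min, ξ₁ = 41.95 mol/min.
Outlet amounts (n = n₀ + Σ ν·ξ):
  C: 262 − 1(41.95) − 2(47.67) = 124.7
  F: 950 − 2(41.95) − 2(47.67) = 770.8
  D: 0 + 2(41.95) = 83.9
  A: 0 + 1(47.67) = 47.67

47.7 mol/min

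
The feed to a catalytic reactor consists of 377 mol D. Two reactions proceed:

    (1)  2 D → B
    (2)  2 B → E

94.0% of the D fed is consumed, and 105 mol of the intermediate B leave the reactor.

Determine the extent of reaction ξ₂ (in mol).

ξ₂ = 36.1 mol

Conversion of D: D consumed = 2ξ₁ = 0.94 × 377 → ξ₁ = 177.2 mol.
B balance: n_B = 0 + 1ξ₁ − 2ξ₂ = 105 → ξ₂ = (1·177.2 − 105)/2 = 36.09 mol.
Outlet amounts (n = n₀ + Σ ν·ξ):
  D: 377 − 2(177.2) = 22.62
  B: 0 + 1(177.2) − 2(36.09) = 105
  E: 0 + 1(36.09) = 36.09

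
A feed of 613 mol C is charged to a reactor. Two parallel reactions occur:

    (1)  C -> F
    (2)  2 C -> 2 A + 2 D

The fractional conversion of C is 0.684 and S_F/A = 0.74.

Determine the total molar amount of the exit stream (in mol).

854 mol

Conversion of C: C consumed = 0.684 × 613 = 419.3 mol = 1ξ₁ + 2ξ₂.
Selectivity: 1ξ₁ / (2ξ₂) = 0.74 → ξ₁ = 1.48 ξ₂.
Substitute: (1·1.48 + 2) ξ₂ = 419.3 → ξ₂ = 120.5 mol, ξ₁ = 178.3 mol.
Outlet amounts (n = n₀ + Σ ν·ξ):
  C: 613 − 1(178.3) − 2(120.5) = 193.7
  F: 0 + 1(178.3) = 178.3
  A: 0 + 2(120.5) = 241
  D: 0 + 2(120.5) = 241
Total out = 193.7 + 178.3 + 241 + 241 = 854 mol.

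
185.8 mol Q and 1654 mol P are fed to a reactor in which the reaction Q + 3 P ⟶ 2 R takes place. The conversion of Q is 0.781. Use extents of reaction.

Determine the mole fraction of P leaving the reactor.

0.786

Q reacted = 0.781 × 185.8 = 145.1 mol; ν_Q = −1, so ξ = 145.1/1 = 145.1 mol.
Outlet amounts (n = n₀ + ν ξ):
  Q: 185.8 − 1(145.1) = 40.69
  P: 1654 − 3(145.1) = 1219
  R: 0 + 2(145.1) = 290.2
Total out = 1550 mol; y_P = 1219 / 1550 = 0.7865.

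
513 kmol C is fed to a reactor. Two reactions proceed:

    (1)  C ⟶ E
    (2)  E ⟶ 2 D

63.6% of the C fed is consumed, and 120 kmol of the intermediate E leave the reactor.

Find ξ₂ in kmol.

ξ₂ = 206 kmol

Conversion of C: C consumed = 1ξ₁ = 0.636 × 513 → ξ₁ = 326.3 kmol.
E balance: n_E = 0 + 1ξ₁ − 1ξ₂ = 120 → ξ₂ = (1·326.3 − 120)/1 = 206.3 kmol.
Outlet amounts (n = n₀ + Σ ν·ξ):
  C: 513 − 1(326.3) = 186.7
  E: 0 + 1(326.3) − 1(206.3) = 120
  D: 0 + 2(206.3) = 412.5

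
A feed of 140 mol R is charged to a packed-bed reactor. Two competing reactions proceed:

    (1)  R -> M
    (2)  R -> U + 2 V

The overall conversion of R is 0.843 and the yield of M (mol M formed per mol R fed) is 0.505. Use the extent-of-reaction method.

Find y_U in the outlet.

0.202

Yield of M: 1ξ₁ / 140 = 0.505 → ξ₁ = 70.7 mol.
Conversion of R: 1ξ₁ + 1ξ₂ = 0.843 × 140 = 118 → ξ₂ = 47.32 mol.
Outlet amounts (n = n₀ + Σ ν·ξ):
  R: 140 − 1(70.7) − 1(47.32) = 21.98
  M: 0 + 1(70.7) = 70.7
  U: 0 + 1(47.32) = 47.32
  V: 0 + 2(47.32) = 94.64
Total out = 234.6 mol; y_U = 47.32 / 234.6 = 0.2017.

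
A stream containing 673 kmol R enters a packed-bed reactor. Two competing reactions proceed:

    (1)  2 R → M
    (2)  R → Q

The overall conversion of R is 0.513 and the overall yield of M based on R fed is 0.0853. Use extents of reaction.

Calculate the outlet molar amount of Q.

230 kmol

Yield of M: 1ξ₁ / 673 = 0.0853 → ξ₁ = 57.41 kmol.
Conversion of R: 2ξ₁ + 1ξ₂ = 0.513 × 673 = 345.2 → ξ₂ = 230.4 kmol.
Outlet amounts (n = n₀ + Σ ν·ξ):
  R: 673 − 2(57.41) − 1(230.4) = 327.8
  M: 0 + 1(57.41) = 57.41
  Q: 0 + 1(230.4) = 230.4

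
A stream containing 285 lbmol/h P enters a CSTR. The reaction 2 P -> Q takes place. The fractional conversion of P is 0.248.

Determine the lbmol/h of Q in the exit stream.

P reacted = 0.248 × 285 = 70.68 lbmol/h; ν_P = −2, so ξ = 70.68/2 = 35.34 lbmol/h.
Outlet amounts (n = n₀ + ν ξ):
  P: 285 − 2(35.34) = 214.3
  Q: 0 + 1(35.34) = 35.34

35.3 lbmol/h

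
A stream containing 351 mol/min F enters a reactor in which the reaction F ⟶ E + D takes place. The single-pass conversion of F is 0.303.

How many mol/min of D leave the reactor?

F reacted = 0.303 × 351 = 106.4 mol/min; ν_F = −1, so ξ = 106.4/1 = 106.4 mol/min.
Outlet amounts (n = n₀ + ν ξ):
  F: 351 − 1(106.4) = 244.6
  E: 0 + 1(106.4) = 106.4
  D: 0 + 1(106.4) = 106.4

106 mol/min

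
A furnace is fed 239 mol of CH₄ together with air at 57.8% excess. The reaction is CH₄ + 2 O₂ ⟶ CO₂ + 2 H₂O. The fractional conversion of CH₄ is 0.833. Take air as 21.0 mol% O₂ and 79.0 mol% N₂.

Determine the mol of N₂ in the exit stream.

2840 mol

Stoichiometric O₂ = 2 × 239 = 478 mol; O₂ fed = 478 × 1.578 = 754.3 mol.
N₂ fed = 754.3 × 79/21 = 2838 mol.
Fuel reacted = 0.833 × 239 → ξ = 199.1 mol.
Outlet (n = n₀ + ν ξ):
  CH₄: 239 − 1(199.1) = 39.91
  O₂: 754.3 − 2(199.1) = 356.1
  N₂: 2838 (inert)
  CO₂: 0 + 1(199.1) = 199.1
  H₂O: 0 + 2(199.1) = 398.2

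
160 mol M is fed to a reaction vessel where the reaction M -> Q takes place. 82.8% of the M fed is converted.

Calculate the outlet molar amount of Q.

M reacted = 0.828 × 160 = 132.5 mol; ν_M = −1, so ξ = 132.5/1 = 132.5 mol.
Outlet amounts (n = n₀ + ν ξ):
  M: 160 − 1(132.5) = 27.52
  Q: 0 + 1(132.5) = 132.5

132 mol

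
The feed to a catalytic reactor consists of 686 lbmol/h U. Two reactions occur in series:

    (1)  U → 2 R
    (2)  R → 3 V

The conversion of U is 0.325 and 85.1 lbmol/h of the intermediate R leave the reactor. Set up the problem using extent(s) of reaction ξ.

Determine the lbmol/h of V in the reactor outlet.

1080 lbmol/h

Conversion of U: U consumed = 1ξ₁ = 0.325 × 686 → ξ₁ = 223 lbmol/h.
R balance: n_R = 0 + 2ξ₁ − 1ξ₂ = 85.1 → ξ₂ = (2·223 − 85.1)/1 = 360.8 lbmol/h.
Outlet amounts (n = n₀ + Σ ν·ξ):
  U: 686 − 1(223) = 463
  R: 0 + 2(223) − 1(360.8) = 85.1
  V: 0 + 3(360.8) = 1082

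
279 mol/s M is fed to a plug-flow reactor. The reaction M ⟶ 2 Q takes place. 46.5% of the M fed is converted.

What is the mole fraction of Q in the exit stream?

0.635

M reacted = 0.465 × 279 = 129.7 mol/s; ν_M = −1, so ξ = 129.7/1 = 129.7 mol/s.
Outlet amounts (n = n₀ + ν ξ):
  M: 279 − 1(129.7) = 149.3
  Q: 0 + 2(129.7) = 259.5
Total out = 408.7 mol/s; y_Q = 259.5 / 408.7 = 0.6348.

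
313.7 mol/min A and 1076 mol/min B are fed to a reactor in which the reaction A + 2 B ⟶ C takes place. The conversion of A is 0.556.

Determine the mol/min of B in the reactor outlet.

727 mol/min

A reacted = 0.556 × 313.7 = 174.4 mol/min; ν_A = −1, so ξ = 174.4/1 = 174.4 mol/min.
Outlet amounts (n = n₀ + ν ξ):
  A: 313.7 − 1(174.4) = 139.3
  B: 1076 − 2(174.4) = 727.2
  C: 0 + 1(174.4) = 174.4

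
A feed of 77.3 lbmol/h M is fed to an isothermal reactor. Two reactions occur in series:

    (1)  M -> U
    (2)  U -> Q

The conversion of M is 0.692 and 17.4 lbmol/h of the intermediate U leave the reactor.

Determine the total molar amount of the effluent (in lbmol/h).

Conversion of M: M consumed = 1ξ₁ = 0.692 × 77.3 → ξ₁ = 53.49 lbmol/h.
U balance: n_U = 0 + 1ξ₁ − 1ξ₂ = 17.4 → ξ₂ = (1·53.49 − 17.4)/1 = 36.09 lbmol/h.
Outlet amounts (n = n₀ + Σ ν·ξ):
  M: 77.3 − 1(53.49) = 23.81
  U: 0 + 1(53.49) − 1(36.09) = 17.4
  Q: 0 + 1(36.09) = 36.09
Total out = 23.81 + 17.4 + 36.09 = 77.3 lbmol/h.

77.3 lbmol/h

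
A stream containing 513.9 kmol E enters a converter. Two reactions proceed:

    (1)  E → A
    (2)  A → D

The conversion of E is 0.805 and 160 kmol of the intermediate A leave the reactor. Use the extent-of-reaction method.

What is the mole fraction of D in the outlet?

Conversion of E: E consumed = 1ξ₁ = 0.805 × 513.9 → ξ₁ = 413.7 kmol.
A balance: n_A = 0 + 1ξ₁ − 1ξ₂ = 160 → ξ₂ = (1·413.7 − 160)/1 = 253.7 kmol.
Outlet amounts (n = n₀ + Σ ν·ξ):
  E: 513.9 − 1(413.7) = 100.2
  A: 0 + 1(413.7) − 1(253.7) = 160
  D: 0 + 1(253.7) = 253.7
Total out = 513.9 kmol; y_D = 253.7 / 513.9 = 0.4937.

0.494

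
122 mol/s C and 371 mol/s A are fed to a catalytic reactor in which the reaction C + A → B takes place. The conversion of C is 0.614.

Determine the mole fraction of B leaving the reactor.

C reacted = 0.614 × 122 = 74.91 mol/s; ν_C = −1, so ξ = 74.91/1 = 74.91 mol/s.
Outlet amounts (n = n₀ + ν ξ):
  C: 122 − 1(74.91) = 47.09
  A: 371 − 1(74.91) = 296.1
  B: 0 + 1(74.91) = 74.91
Total out = 418.1 mol/s; y_B = 74.91 / 418.1 = 0.1792.

0.179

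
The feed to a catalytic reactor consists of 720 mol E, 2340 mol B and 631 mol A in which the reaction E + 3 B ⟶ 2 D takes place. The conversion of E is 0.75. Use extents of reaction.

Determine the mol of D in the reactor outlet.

E reacted = 0.75 × 720 = 540 mol; ν_E = −1, so ξ = 540/1 = 540 mol.
Outlet amounts (n = n₀ + ν ξ):
  E: 720 − 1(540) = 180
  B: 2340 − 3(540) = 720
  D: 0 + 2(540) = 1080
  A: 631 (inert)

1080 mol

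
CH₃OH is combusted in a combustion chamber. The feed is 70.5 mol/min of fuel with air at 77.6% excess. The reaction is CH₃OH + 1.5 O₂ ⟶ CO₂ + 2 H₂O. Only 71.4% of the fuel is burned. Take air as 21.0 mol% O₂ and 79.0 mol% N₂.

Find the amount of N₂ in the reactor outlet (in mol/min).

707 mol/min

Stoichiometric O₂ = 1.5 × 70.5 = 105.8 mol/min; O₂ fed = 105.8 × 1.776 = 187.8 mol/min.
N₂ fed = 187.8 × 79/21 = 706.5 mol/min.
Fuel reacted = 0.714 × 70.5 → ξ = 50.34 mol/min.
Outlet (n = n₀ + ν ξ):
  CH₃OH: 70.5 − 1(50.34) = 20.16
  O₂: 187.8 − 1.5(50.34) = 112.3
  N₂: 706.5 (inert)
  CO₂: 0 + 1(50.34) = 50.34
  H₂O: 0 + 2(50.34) = 100.7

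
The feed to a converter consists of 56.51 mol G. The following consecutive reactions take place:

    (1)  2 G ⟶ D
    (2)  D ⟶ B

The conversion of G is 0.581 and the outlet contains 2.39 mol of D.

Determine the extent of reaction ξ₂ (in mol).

ξ₂ = 14 mol

Conversion of G: G consumed = 2ξ₁ = 0.581 × 56.51 → ξ₁ = 16.42 mol.
D balance: n_D = 0 + 1ξ₁ − 1ξ₂ = 2.39 → ξ₂ = (1·16.42 − 2.39)/1 = 14.03 mol.
Outlet amounts (n = n₀ + Σ ν·ξ):
  G: 56.51 − 2(16.42) = 23.68
  D: 0 + 1(16.42) − 1(14.03) = 2.39
  B: 0 + 1(14.03) = 14.03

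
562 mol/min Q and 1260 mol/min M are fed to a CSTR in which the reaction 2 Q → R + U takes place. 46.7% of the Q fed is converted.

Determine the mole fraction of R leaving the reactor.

0.072

Q reacted = 0.467 × 562 = 262.5 mol/min; ν_Q = −2, so ξ = 262.5/2 = 131.2 mol/min.
Outlet amounts (n = n₀ + ν ξ):
  Q: 562 − 2(131.2) = 299.5
  R: 0 + 1(131.2) = 131.2
  U: 0 + 1(131.2) = 131.2
  M: 1260 (inert)
Total out = 1822 mol/min; y_R = 131.2 / 1822 = 0.07202.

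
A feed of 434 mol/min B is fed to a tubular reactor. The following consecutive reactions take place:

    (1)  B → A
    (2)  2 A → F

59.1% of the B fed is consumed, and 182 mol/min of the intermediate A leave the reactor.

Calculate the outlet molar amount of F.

Conversion of B: B consumed = 1ξ₁ = 0.591 × 434 → ξ₁ = 256.5 mol/min.
A balance: n_A = 0 + 1ξ₁ − 2ξ₂ = 182 → ξ₂ = (1·256.5 − 182)/2 = 37.25 mol/min.
Outlet amounts (n = n₀ + Σ ν·ξ):
  B: 434 − 1(256.5) = 177.5
  A: 0 + 1(256.5) − 2(37.25) = 182
  F: 0 + 1(37.25) = 37.25

37.2 mol/min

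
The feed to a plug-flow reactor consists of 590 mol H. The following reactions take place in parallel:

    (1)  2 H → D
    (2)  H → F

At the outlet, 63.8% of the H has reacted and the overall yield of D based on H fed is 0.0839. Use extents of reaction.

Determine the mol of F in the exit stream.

277 mol

Yield of D: 1ξ₁ / 590 = 0.0839 → ξ₁ = 49.5 mol.
Conversion of H: 2ξ₁ + 1ξ₂ = 0.638 × 590 = 376.4 → ξ₂ = 277.4 mol.
Outlet amounts (n = n₀ + Σ ν·ξ):
  H: 590 − 2(49.5) − 1(277.4) = 213.6
  D: 0 + 1(49.5) = 49.5
  F: 0 + 1(277.4) = 277.4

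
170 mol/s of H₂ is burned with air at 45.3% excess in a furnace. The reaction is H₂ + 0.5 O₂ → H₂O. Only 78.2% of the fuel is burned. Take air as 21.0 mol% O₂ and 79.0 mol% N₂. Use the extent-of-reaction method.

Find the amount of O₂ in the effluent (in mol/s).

57 mol/s

Stoichiometric O₂ = 0.5 × 170 = 85 mol/s; O₂ fed = 85 × 1.453 = 123.5 mol/s.
N₂ fed = 123.5 × 79/21 = 464.6 mol/s.
Fuel reacted = 0.782 × 170 → ξ = 132.9 mol/s.
Outlet (n = n₀ + ν ξ):
  H₂: 170 − 1(132.9) = 37.06
  O₂: 123.5 − 0.5(132.9) = 57.03
  N₂: 464.6 (inert)
  H₂O: 0 + 1(132.9) = 132.9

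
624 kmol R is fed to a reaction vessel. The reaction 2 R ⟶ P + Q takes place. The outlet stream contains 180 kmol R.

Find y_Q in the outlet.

For R: n = n₀ − 2ξ → 180 = 624 − 2ξ, giving ξ = 222 kmol.
Outlet amounts (n = n₀ + ν ξ):
  R: 624 − 2(222) = 180
  P: 0 + 1(222) = 222
  Q: 0 + 1(222) = 222
Total out = 624 kmol; y_Q = 222 / 624 = 0.3558.

0.356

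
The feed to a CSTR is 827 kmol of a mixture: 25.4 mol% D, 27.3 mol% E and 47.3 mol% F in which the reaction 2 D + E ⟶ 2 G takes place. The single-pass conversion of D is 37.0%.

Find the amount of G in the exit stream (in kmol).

D reacted = 0.37 × 210.1 = 77.72 kmol; ν_D = −2, so ξ = 77.72/2 = 38.86 kmol.
Outlet amounts (n = n₀ + ν ξ):
  D: 210.1 − 2(38.86) = 132.3
  E: 225.8 − 1(38.86) = 186.9
  G: 0 + 2(38.86) = 77.72
  F: 391.2 (inert)

77.7 kmol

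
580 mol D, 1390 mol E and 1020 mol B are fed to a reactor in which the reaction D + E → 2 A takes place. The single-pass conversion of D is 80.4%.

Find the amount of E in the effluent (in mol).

924 mol

D reacted = 0.804 × 580 = 466.3 mol; ν_D = −1, so ξ = 466.3/1 = 466.3 mol.
Outlet amounts (n = n₀ + ν ξ):
  D: 580 − 1(466.3) = 113.7
  E: 1390 − 1(466.3) = 923.7
  A: 0 + 2(466.3) = 932.6
  B: 1020 (inert)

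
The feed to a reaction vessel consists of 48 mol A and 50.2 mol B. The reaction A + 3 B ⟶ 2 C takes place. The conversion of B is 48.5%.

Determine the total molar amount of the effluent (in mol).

82 mol

B reacted = 0.485 × 50.2 = 24.35 mol; ν_B = −3, so ξ = 24.35/3 = 8.116 mol.
Outlet amounts (n = n₀ + ν ξ):
  A: 48 − 1(8.116) = 39.88
  B: 50.2 − 3(8.116) = 25.85
  C: 0 + 2(8.116) = 16.23
Total out = 39.88 + 25.85 + 16.23 = 81.97 mol.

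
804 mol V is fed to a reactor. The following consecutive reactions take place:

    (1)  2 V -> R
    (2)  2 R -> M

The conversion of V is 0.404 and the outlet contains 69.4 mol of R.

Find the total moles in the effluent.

595 mol

Conversion of V: V consumed = 2ξ₁ = 0.404 × 804 → ξ₁ = 162.4 mol.
R balance: n_R = 0 + 1ξ₁ − 2ξ₂ = 69.4 → ξ₂ = (1·162.4 − 69.4)/2 = 46.5 mol.
Outlet amounts (n = n₀ + Σ ν·ξ):
  V: 804 − 2(162.4) = 479.2
  R: 0 + 1(162.4) − 2(46.5) = 69.4
  M: 0 + 1(46.5) = 46.5
Total out = 479.2 + 69.4 + 46.5 = 595.1 mol.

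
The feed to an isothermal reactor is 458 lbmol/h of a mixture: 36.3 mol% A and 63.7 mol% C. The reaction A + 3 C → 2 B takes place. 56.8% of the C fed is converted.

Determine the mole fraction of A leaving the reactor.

C reacted = 0.568 × 291.7 = 165.7 lbmol/h; ν_C = −3, so ξ = 165.7/3 = 55.24 lbmol/h.
Outlet amounts (n = n₀ + ν ξ):
  A: 166.3 − 1(55.24) = 111
  C: 291.7 − 3(55.24) = 126
  B: 0 + 2(55.24) = 110.5
Total out = 347.5 lbmol/h; y_A = 111 / 347.5 = 0.3194.

0.319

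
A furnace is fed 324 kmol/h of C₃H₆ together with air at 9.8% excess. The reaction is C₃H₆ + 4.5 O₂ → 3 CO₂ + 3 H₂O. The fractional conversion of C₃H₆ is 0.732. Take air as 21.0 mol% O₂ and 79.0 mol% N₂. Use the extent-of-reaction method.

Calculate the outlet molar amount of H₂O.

Stoichiometric O₂ = 4.5 × 324 = 1458 kmol/h; O₂ fed = 1458 × 1.098 = 1601 kmol/h.
N₂ fed = 1601 × 79/21 = 6022 kmol/h.
Fuel reacted = 0.732 × 324 → ξ = 237.2 kmol/h.
Outlet (n = n₀ + ν ξ):
  C₃H₆: 324 − 1(237.2) = 86.83
  O₂: 1601 − 4.5(237.2) = 533.6
  N₂: 6022 (inert)
  CO₂: 0 + 3(237.2) = 711.5
  H₂O: 0 + 3(237.2) = 711.5

712 kmol/h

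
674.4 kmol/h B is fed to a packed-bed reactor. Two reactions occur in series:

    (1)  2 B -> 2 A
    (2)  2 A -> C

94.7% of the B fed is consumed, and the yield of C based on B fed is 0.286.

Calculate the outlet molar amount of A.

253 kmol/h

Conversion of B: B consumed = 2ξ₁ = 0.947 × 674.4 → ξ₁ = 319.3 kmol/h.
Yield of C: 1ξ₂ / 674.4 = 0.286 → ξ₂ = 192.9 kmol/h.
Outlet amounts (n = n₀ + Σ ν·ξ):
  B: 674.4 − 2(319.3) = 35.74
  A: 0 + 2(319.3) − 2(192.9) = 252.9
  C: 0 + 1(192.9) = 192.9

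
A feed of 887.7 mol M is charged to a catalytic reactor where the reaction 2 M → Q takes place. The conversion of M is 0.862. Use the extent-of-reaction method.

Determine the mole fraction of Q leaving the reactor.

M reacted = 0.862 × 887.7 = 765.2 mol; ν_M = −2, so ξ = 765.2/2 = 382.6 mol.
Outlet amounts (n = n₀ + ν ξ):
  M: 887.7 − 2(382.6) = 122.5
  Q: 0 + 1(382.6) = 382.6
Total out = 505.1 mol; y_Q = 382.6 / 505.1 = 0.7575.

0.757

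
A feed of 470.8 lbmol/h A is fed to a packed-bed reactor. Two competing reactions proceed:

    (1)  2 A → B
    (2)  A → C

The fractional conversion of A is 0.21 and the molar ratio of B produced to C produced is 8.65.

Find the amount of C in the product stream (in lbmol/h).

5.4 lbmol/h

Conversion of A: A consumed = 0.21 × 470.8 = 98.87 lbmol/h = 2ξ₁ + 1ξ₂.
Selectivity: 1ξ₁ / (1ξ₂) = 8.65 → ξ₁ = 8.65 ξ₂.
Substitute: (2·8.65 + 1) ξ₂ = 98.87 → ξ₂ = 5.403 lbmol/h, ξ₁ = 46.73 lbmol/h.
Outlet amounts (n = n₀ + Σ ν·ξ):
  A: 470.8 − 2(46.73) − 1(5.403) = 371.9
  B: 0 + 1(46.73) = 46.73
  C: 0 + 1(5.403) = 5.403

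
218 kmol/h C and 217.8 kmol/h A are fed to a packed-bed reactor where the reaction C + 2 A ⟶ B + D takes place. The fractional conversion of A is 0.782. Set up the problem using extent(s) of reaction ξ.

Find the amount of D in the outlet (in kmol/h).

A reacted = 0.782 × 217.8 = 170.3 kmol/h; ν_A = −2, so ξ = 170.3/2 = 85.16 kmol/h.
Outlet amounts (n = n₀ + ν ξ):
  C: 218 − 1(85.16) = 132.8
  A: 217.8 − 2(85.16) = 47.48
  B: 0 + 1(85.16) = 85.16
  D: 0 + 1(85.16) = 85.16

85.2 kmol/h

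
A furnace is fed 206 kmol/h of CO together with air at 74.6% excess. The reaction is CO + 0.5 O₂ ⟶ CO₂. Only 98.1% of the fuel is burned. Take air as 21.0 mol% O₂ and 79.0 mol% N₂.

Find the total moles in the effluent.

Stoichiometric O₂ = 0.5 × 206 = 103 kmol/h; O₂ fed = 103 × 1.746 = 179.8 kmol/h.
N₂ fed = 179.8 × 79/21 = 676.5 kmol/h.
Fuel reacted = 0.981 × 206 → ξ = 202.1 kmol/h.
Outlet (n = n₀ + ν ξ):
  CO: 206 − 1(202.1) = 3.914
  O₂: 179.8 − 0.5(202.1) = 78.8
  N₂: 676.5 (inert)
  CO₂: 0 + 1(202.1) = 202.1
Total out = 3.914 + 78.8 + 676.5 + 202.1 = 961.3 kmol/h.

961 kmol/h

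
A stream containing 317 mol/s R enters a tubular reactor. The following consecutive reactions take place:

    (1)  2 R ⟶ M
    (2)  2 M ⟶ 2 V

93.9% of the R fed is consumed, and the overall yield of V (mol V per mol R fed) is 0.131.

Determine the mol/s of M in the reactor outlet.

107 mol/s

Conversion of R: R consumed = 2ξ₁ = 0.939 × 317 → ξ₁ = 148.8 mol/s.
Yield of V: 2ξ₂ / 317 = 0.131 → ξ₂ = 20.76 mol/s.
Outlet amounts (n = n₀ + Σ ν·ξ):
  R: 317 − 2(148.8) = 19.34
  M: 0 + 1(148.8) − 2(20.76) = 107.3
  V: 0 + 2(20.76) = 41.53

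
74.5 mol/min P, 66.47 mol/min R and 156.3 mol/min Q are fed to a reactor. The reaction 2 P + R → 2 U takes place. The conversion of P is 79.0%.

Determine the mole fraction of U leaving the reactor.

P reacted = 0.79 × 74.5 = 58.86 mol/min; ν_P = −2, so ξ = 58.86/2 = 29.43 mol/min.
Outlet amounts (n = n₀ + ν ξ):
  P: 74.5 − 2(29.43) = 15.64
  R: 66.47 − 1(29.43) = 37.04
  U: 0 + 2(29.43) = 58.86
  Q: 156.3 (inert)
Total out = 267.8 mol/min; y_U = 58.86 / 267.8 = 0.2197.

0.22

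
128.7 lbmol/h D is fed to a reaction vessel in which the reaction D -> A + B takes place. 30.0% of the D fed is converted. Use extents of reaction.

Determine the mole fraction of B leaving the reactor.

0.231

D reacted = 0.3 × 128.7 = 38.61 lbmol/h; ν_D = −1, so ξ = 38.61/1 = 38.61 lbmol/h.
Outlet amounts (n = n₀ + ν ξ):
  D: 128.7 − 1(38.61) = 90.09
  A: 0 + 1(38.61) = 38.61
  B: 0 + 1(38.61) = 38.61
Total out = 167.3 lbmol/h; y_B = 38.61 / 167.3 = 0.2308.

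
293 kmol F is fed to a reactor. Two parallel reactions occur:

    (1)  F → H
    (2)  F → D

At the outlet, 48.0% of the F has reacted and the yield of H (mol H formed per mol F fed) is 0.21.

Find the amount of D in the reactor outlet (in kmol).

Yield of H: 1ξ₁ / 293 = 0.21 → ξ₁ = 61.53 kmol.
Conversion of F: 1ξ₁ + 1ξ₂ = 0.48 × 293 = 140.6 → ξ₂ = 79.11 kmol.
Outlet amounts (n = n₀ + Σ ν·ξ):
  F: 293 − 1(61.53) − 1(79.11) = 152.4
  H: 0 + 1(61.53) = 61.53
  D: 0 + 1(79.11) = 79.11

79.1 kmol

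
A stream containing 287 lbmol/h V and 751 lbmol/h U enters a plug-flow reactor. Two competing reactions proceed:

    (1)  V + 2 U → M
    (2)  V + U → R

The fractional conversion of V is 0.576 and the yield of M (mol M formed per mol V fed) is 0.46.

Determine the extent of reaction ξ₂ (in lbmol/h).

Yield of M: 1ξ₁ / 287 = 0.46 → ξ₁ = 132 lbmol/h.
Conversion of V: 1ξ₁ + 1ξ₂ = 0.576 × 287 = 165.3 → ξ₂ = 33.29 lbmol/h.
Outlet amounts (n = n₀ + Σ ν·ξ):
  V: 287 − 1(132) − 1(33.29) = 121.7
  U: 751 − 2(132) − 1(33.29) = 453.7
  M: 0 + 1(132) = 132
  R: 0 + 1(33.29) = 33.29

ξ₂ = 33.3 lbmol/h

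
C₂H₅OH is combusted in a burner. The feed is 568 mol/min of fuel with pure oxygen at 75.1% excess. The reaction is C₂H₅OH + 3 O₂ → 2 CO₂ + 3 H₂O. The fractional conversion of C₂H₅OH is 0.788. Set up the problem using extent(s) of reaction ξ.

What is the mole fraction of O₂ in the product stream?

0.41

Stoichiometric O₂ = 3 × 568 = 1704 mol/min; O₂ fed = 1704 × 1.751 = 2984 mol/min.
Fuel reacted = 0.788 × 568 → ξ = 447.6 mol/min.
Outlet (n = n₀ + ν ξ):
  C₂H₅OH: 568 − 1(447.6) = 120.4
  O₂: 2984 − 3(447.6) = 1641
  CO₂: 0 + 2(447.6) = 895.2
  H₂O: 0 + 3(447.6) = 1343
Total out = 3999 mol/min; y_O₂ = 1641 / 3999 = 0.4103.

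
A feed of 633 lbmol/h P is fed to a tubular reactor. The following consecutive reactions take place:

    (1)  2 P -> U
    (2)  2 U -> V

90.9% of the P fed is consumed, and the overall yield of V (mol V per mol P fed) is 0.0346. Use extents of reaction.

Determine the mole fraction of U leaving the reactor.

0.754

Conversion of P: P consumed = 2ξ₁ = 0.909 × 633 → ξ₁ = 287.7 lbmol/h.
Yield of V: 1ξ₂ / 633 = 0.0346 → ξ₂ = 21.9 lbmol/h.
Outlet amounts (n = n₀ + Σ ν·ξ):
  P: 633 − 2(287.7) = 57.6
  U: 0 + 1(287.7) − 2(21.9) = 243.9
  V: 0 + 1(21.9) = 21.9
Total out = 323.4 lbmol/h; y_U = 243.9 / 323.4 = 0.7542.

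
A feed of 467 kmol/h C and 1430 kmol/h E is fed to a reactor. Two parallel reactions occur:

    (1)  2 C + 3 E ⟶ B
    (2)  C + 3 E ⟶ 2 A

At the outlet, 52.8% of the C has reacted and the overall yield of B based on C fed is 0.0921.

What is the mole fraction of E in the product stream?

0.584

Yield of B: 1ξ₁ / 467 = 0.0921 → ξ₁ = 43.01 kmol/h.
Conversion of C: 2ξ₁ + 1ξ₂ = 0.528 × 467 = 246.6 → ξ₂ = 160.6 kmol/h.
Outlet amounts (n = n₀ + Σ ν·ξ):
  C: 467 − 2(43.01) − 1(160.6) = 220.4
  E: 1430 − 3(43.01) − 3(160.6) = 819.3
  B: 0 + 1(43.01) = 43.01
  A: 0 + 2(160.6) = 321.1
Total out = 1404 kmol/h; y_E = 819.3 / 1404 = 0.5836.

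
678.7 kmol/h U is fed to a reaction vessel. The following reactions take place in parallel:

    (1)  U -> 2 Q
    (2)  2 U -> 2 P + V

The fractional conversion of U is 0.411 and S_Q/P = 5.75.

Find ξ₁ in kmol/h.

ξ₁ = 207 kmol/h

Conversion of U: U consumed = 0.411 × 678.7 = 278.9 kmol/h = 1ξ₁ + 2ξ₂.
Selectivity: 2ξ₁ / (2ξ₂) = 5.75 → ξ₁ = 5.75 ξ₂.
Substitute: (1·5.75 + 2) ξ₂ = 278.9 → ξ₂ = 35.99 kmol/h, ξ₁ = 207 kmol/h.
Outlet amounts (n = n₀ + Σ ν·ξ):
  U: 678.7 − 1(207) − 2(35.99) = 399.8
  Q: 0 + 2(207) = 413.9
  P: 0 + 2(35.99) = 71.99
  V: 0 + 1(35.99) = 35.99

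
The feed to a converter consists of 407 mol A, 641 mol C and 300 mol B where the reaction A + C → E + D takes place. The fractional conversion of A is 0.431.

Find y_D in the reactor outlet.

0.13

A reacted = 0.431 × 407 = 175.4 mol; ν_A = −1, so ξ = 175.4/1 = 175.4 mol.
Outlet amounts (n = n₀ + ν ξ):
  A: 407 − 1(175.4) = 231.6
  C: 641 − 1(175.4) = 465.6
  E: 0 + 1(175.4) = 175.4
  D: 0 + 1(175.4) = 175.4
  B: 300 (inert)
Total out = 1348 mol; y_D = 175.4 / 1348 = 0.1301.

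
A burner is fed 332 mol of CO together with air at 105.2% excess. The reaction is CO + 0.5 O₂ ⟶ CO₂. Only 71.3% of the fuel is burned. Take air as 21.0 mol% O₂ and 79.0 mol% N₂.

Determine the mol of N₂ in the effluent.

Stoichiometric O₂ = 0.5 × 332 = 166 mol; O₂ fed = 166 × 2.052 = 340.6 mol.
N₂ fed = 340.6 × 79/21 = 1281 mol.
Fuel reacted = 0.713 × 332 → ξ = 236.7 mol.
Outlet (n = n₀ + ν ξ):
  CO: 332 − 1(236.7) = 95.28
  O₂: 340.6 − 0.5(236.7) = 222.3
  N₂: 1281 (inert)
  CO₂: 0 + 1(236.7) = 236.7

1280 mol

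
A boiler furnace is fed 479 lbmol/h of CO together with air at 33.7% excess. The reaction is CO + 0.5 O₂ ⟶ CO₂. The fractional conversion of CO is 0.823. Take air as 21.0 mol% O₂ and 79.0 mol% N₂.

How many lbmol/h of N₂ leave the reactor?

Stoichiometric O₂ = 0.5 × 479 = 239.5 lbmol/h; O₂ fed = 239.5 × 1.337 = 320.2 lbmol/h.
N₂ fed = 320.2 × 79/21 = 1205 lbmol/h.
Fuel reacted = 0.823 × 479 → ξ = 394.2 lbmol/h.
Outlet (n = n₀ + ν ξ):
  CO: 479 − 1(394.2) = 84.78
  O₂: 320.2 − 0.5(394.2) = 123.1
  N₂: 1205 (inert)
  CO₂: 0 + 1(394.2) = 394.2

1200 lbmol/h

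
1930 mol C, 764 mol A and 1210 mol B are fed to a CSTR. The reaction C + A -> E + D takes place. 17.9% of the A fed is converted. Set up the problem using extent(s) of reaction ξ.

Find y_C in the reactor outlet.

0.459

A reacted = 0.179 × 764 = 136.8 mol; ν_A = −1, so ξ = 136.8/1 = 136.8 mol.
Outlet amounts (n = n₀ + ν ξ):
  C: 1930 − 1(136.8) = 1793
  A: 764 − 1(136.8) = 627.2
  E: 0 + 1(136.8) = 136.8
  D: 0 + 1(136.8) = 136.8
  B: 1210 (inert)
Total out = 3904 mol; y_C = 1793 / 3904 = 0.4593.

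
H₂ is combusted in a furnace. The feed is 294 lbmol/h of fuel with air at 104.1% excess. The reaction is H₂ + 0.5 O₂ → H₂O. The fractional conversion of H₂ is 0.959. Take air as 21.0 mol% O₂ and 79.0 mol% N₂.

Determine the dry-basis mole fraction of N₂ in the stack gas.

0.868

Stoichiometric O₂ = 0.5 × 294 = 147 lbmol/h; O₂ fed = 147 × 2.041 = 300 lbmol/h.
N₂ fed = 300 × 79/21 = 1129 lbmol/h.
Fuel reacted = 0.959 × 294 → ξ = 281.9 lbmol/h.
Outlet (n = n₀ + ν ξ):
  H₂: 294 − 1(281.9) = 12.05
  O₂: 300 − 0.5(281.9) = 159.1
  N₂: 1129 (inert)
  H₂O: 0 + 1(281.9) = 281.9
Dry total = 1300 lbmol/h; y_N₂ (dry) = 1129 / 1300 = 0.8684.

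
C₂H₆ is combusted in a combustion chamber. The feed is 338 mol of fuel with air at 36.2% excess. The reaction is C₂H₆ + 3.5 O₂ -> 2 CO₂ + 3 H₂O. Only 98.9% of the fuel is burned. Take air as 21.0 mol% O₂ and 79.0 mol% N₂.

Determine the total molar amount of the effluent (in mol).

8180 mol

Stoichiometric O₂ = 3.5 × 338 = 1183 mol; O₂ fed = 1183 × 1.362 = 1611 mol.
N₂ fed = 1611 × 79/21 = 6061 mol.
Fuel reacted = 0.989 × 338 → ξ = 334.3 mol.
Outlet (n = n₀ + ν ξ):
  C₂H₆: 338 − 1(334.3) = 3.718
  O₂: 1611 − 3.5(334.3) = 441.3
  N₂: 6061 (inert)
  CO₂: 0 + 2(334.3) = 668.6
  H₂O: 0 + 3(334.3) = 1003
Total out = 3.718 + 441.3 + 6061 + 668.6 + 1003 = 8178 mol.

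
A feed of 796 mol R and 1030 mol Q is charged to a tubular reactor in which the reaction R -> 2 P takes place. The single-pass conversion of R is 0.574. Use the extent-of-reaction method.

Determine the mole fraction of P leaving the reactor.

0.4

R reacted = 0.574 × 796 = 456.9 mol; ν_R = −1, so ξ = 456.9/1 = 456.9 mol.
Outlet amounts (n = n₀ + ν ξ):
  R: 796 − 1(456.9) = 339.1
  P: 0 + 2(456.9) = 913.8
  Q: 1030 (inert)
Total out = 2283 mol; y_P = 913.8 / 2283 = 0.4003.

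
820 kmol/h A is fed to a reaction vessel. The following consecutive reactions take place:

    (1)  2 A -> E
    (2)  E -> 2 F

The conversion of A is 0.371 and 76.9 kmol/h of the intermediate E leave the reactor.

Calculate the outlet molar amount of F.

Conversion of A: A consumed = 2ξ₁ = 0.371 × 820 → ξ₁ = 152.1 kmol/h.
E balance: n_E = 0 + 1ξ₁ − 1ξ₂ = 76.9 → ξ₂ = (1·152.1 − 76.9)/1 = 75.21 kmol/h.
Outlet amounts (n = n₀ + Σ ν·ξ):
  A: 820 − 2(152.1) = 515.8
  E: 0 + 1(152.1) − 1(75.21) = 76.9
  F: 0 + 2(75.21) = 150.4

150 kmol/h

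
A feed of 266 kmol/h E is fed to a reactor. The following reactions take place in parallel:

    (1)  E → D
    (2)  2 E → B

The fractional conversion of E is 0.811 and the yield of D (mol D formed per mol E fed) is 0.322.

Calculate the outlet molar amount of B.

Yield of D: 1ξ₁ / 266 = 0.322 → ξ₁ = 85.65 kmol/h.
Conversion of E: 1ξ₁ + 2ξ₂ = 0.811 × 266 = 215.7 → ξ₂ = 65.04 kmol/h.
Outlet amounts (n = n₀ + Σ ν·ξ):
  E: 266 − 1(85.65) − 2(65.04) = 50.27
  D: 0 + 1(85.65) = 85.65
  B: 0 + 1(65.04) = 65.04

65 kmol/h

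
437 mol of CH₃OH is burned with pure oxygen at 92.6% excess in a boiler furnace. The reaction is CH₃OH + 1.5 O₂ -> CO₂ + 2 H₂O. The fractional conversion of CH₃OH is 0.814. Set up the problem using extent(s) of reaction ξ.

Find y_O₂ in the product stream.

Stoichiometric O₂ = 1.5 × 437 = 655.5 mol; O₂ fed = 655.5 × 1.926 = 1262 mol.
Fuel reacted = 0.814 × 437 → ξ = 355.7 mol.
Outlet (n = n₀ + ν ξ):
  CH₃OH: 437 − 1(355.7) = 81.28
  O₂: 1262 − 1.5(355.7) = 728.9
  CO₂: 0 + 1(355.7) = 355.7
  H₂O: 0 + 2(355.7) = 711.4
Total out = 1877 mol; y_O₂ = 728.9 / 1877 = 0.3883.

0.388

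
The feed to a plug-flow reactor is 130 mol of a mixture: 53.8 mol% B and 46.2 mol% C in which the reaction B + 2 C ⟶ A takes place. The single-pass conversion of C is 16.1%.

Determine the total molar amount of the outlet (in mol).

C reacted = 0.161 × 60.06 = 9.67 mol; ν_C = −2, so ξ = 9.67/2 = 4.835 mol.
Outlet amounts (n = n₀ + ν ξ):
  B: 69.94 − 1(4.835) = 65.11
  C: 60.06 − 2(4.835) = 50.39
  A: 0 + 1(4.835) = 4.835
Total out = 65.11 + 50.39 + 4.835 = 120.3 mol.

120 mol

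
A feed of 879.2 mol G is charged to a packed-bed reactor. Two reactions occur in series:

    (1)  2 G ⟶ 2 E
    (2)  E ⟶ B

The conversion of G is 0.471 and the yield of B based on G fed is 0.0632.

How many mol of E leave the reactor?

359 mol

Conversion of G: G consumed = 2ξ₁ = 0.471 × 879.2 → ξ₁ = 207.1 mol.
Yield of B: 1ξ₂ / 879.2 = 0.0632 → ξ₂ = 55.57 mol.
Outlet amounts (n = n₀ + Σ ν·ξ):
  G: 879.2 − 2(207.1) = 465.1
  E: 0 + 2(207.1) − 1(55.57) = 358.5
  B: 0 + 1(55.57) = 55.57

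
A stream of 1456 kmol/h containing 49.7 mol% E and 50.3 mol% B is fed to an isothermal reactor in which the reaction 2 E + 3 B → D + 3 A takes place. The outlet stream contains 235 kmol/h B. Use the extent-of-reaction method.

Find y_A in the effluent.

0.385

For B: n = n₀ − 3ξ → 235 = 732.4 − 3ξ, giving ξ = 165.8 kmol/h.
Outlet amounts (n = n₀ + ν ξ):
  E: 723.6 − 2(165.8) = 392.1
  B: 732.4 − 3(165.8) = 235
  D: 0 + 1(165.8) = 165.8
  A: 0 + 3(165.8) = 497.4
Total out = 1290 kmol/h; y_A = 497.4 / 1290 = 0.3855.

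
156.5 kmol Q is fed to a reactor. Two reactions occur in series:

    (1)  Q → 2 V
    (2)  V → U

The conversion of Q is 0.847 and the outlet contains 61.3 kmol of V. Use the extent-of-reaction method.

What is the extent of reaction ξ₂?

Conversion of Q: Q consumed = 1ξ₁ = 0.847 × 156.5 → ξ₁ = 132.6 kmol.
V balance: n_V = 0 + 2ξ₁ − 1ξ₂ = 61.3 → ξ₂ = (2·132.6 − 61.3)/1 = 203.8 kmol.
Outlet amounts (n = n₀ + Σ ν·ξ):
  Q: 156.5 − 1(132.6) = 23.94
  V: 0 + 2(132.6) − 1(203.8) = 61.3
  U: 0 + 1(203.8) = 203.8

ξ₂ = 204 kmol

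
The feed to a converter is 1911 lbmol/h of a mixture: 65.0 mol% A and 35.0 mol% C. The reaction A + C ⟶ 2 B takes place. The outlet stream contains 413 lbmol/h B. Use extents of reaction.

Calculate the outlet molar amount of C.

462 lbmol/h

For B: n = n₀ + 2ξ → 413 = 0 + 2ξ, giving ξ = 206.5 lbmol/h.
Outlet amounts (n = n₀ + ν ξ):
  A: 1242 − 1(206.5) = 1036
  C: 668.9 − 1(206.5) = 462.4
  B: 0 + 2(206.5) = 413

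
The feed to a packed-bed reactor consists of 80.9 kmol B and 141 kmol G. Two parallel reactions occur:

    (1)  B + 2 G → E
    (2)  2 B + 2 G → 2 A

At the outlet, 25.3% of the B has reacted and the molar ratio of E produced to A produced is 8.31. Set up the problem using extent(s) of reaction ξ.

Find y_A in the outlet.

Conversion of B: B consumed = 0.253 × 80.9 = 20.47 kmol = 1ξ₁ + 2ξ₂.
Selectivity: 1ξ₁ / (2ξ₂) = 8.31 → ξ₁ = 16.62 ξ₂.
Substitute: (1·16.62 + 2) ξ₂ = 20.47 → ξ₂ = 1.099 kmol, ξ₁ = 18.27 kmol.
Outlet amounts (n = n₀ + Σ ν·ξ):
  B: 80.9 − 1(18.27) − 2(1.099) = 60.43
  G: 141 − 2(18.27) − 2(1.099) = 102.3
  E: 0 + 1(18.27) = 18.27
  A: 0 + 2(1.099) = 2.198
Total out = 183.2 kmol; y_A = 2.198 / 183.2 = 0.012.

0.012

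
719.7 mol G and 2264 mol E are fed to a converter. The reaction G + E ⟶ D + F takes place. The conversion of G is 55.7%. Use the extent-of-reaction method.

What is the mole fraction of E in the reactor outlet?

G reacted = 0.557 × 719.7 = 400.9 mol; ν_G = −1, so ξ = 400.9/1 = 400.9 mol.
Outlet amounts (n = n₀ + ν ξ):
  G: 719.7 − 1(400.9) = 318.8
  E: 2264 − 1(400.9) = 1863
  D: 0 + 1(400.9) = 400.9
  F: 0 + 1(400.9) = 400.9
Total out = 2984 mol; y_E = 1863 / 2984 = 0.6244.

0.624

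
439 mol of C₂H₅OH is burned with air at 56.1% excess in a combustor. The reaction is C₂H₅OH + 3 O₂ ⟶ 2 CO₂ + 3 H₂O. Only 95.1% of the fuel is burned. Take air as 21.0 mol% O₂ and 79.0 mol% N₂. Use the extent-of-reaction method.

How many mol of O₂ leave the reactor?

Stoichiometric O₂ = 3 × 439 = 1317 mol; O₂ fed = 1317 × 1.561 = 2056 mol.
N₂ fed = 2056 × 79/21 = 7734 mol.
Fuel reacted = 0.951 × 439 → ξ = 417.5 mol.
Outlet (n = n₀ + ν ξ):
  C₂H₅OH: 439 − 1(417.5) = 21.51
  O₂: 2056 − 3(417.5) = 803.4
  N₂: 7734 (inert)
  CO₂: 0 + 2(417.5) = 835
  H₂O: 0 + 3(417.5) = 1252

803 mol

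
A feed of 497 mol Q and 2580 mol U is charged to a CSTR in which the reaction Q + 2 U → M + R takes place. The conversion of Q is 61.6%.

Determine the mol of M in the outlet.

Q reacted = 0.616 × 497 = 306.2 mol; ν_Q = −1, so ξ = 306.2/1 = 306.2 mol.
Outlet amounts (n = n₀ + ν ξ):
  Q: 497 − 1(306.2) = 190.8
  U: 2580 − 2(306.2) = 1968
  M: 0 + 1(306.2) = 306.2
  R: 0 + 1(306.2) = 306.2

306 mol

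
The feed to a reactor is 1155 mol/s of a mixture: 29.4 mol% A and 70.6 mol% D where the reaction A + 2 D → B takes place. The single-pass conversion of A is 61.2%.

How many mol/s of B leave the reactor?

A reacted = 0.612 × 339.6 = 207.8 mol/s; ν_A = −1, so ξ = 207.8/1 = 207.8 mol/s.
Outlet amounts (n = n₀ + ν ξ):
  A: 339.6 − 1(207.8) = 131.8
  D: 815.4 − 2(207.8) = 399.8
  B: 0 + 1(207.8) = 207.8

208 mol/s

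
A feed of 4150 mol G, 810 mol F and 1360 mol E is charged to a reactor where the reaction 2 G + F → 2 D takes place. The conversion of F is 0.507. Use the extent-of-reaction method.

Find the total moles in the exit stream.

5910 mol

F reacted = 0.507 × 810 = 410.7 mol; ν_F = −1, so ξ = 410.7/1 = 410.7 mol.
Outlet amounts (n = n₀ + ν ξ):
  G: 4150 − 2(410.7) = 3329
  F: 810 − 1(410.7) = 399.3
  D: 0 + 2(410.7) = 821.3
  E: 1360 (inert)
Total out = 3329 + 399.3 + 821.3 + 1360 = 5909 mol.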